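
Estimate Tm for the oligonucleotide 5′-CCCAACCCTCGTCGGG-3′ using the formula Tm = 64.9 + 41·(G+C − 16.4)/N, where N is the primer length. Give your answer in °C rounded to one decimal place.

Base counts: A=2, T=2, G=4, C=8; G+C = 12, N = 16.
Tm = 64.9 + 41·(12 − 16.4)/16 = 64.9 + -180.40/16 = 53.6°C.

53.6°C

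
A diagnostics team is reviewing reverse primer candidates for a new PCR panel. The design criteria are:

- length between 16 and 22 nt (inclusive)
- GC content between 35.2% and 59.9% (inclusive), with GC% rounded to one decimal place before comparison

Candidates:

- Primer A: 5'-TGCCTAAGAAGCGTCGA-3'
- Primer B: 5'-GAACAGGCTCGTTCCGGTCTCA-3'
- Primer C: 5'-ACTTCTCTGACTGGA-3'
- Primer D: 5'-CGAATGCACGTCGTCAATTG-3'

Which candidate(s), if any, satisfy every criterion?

Primer A (17 nt, A=5 T=3 G=5 C=4): length 17 ✓; GC 9/17 = 52.9% ✓ — passes.
Primer B (22 nt, A=4 T=5 G=6 C=7): length 22 ✓; GC 13/22 = 59.1% ✓ — passes.
Primer C (15 nt, A=3 T=5 G=3 C=4): length 15, outside 16–22 ✗; GC 7/15 = 46.7% ✓ — fails.
Primer D (20 nt, A=5 T=5 G=5 C=5): length 20 ✓; GC 10/20 = 50.0% ✓ — passes.

Primer A, Primer B and Primer D.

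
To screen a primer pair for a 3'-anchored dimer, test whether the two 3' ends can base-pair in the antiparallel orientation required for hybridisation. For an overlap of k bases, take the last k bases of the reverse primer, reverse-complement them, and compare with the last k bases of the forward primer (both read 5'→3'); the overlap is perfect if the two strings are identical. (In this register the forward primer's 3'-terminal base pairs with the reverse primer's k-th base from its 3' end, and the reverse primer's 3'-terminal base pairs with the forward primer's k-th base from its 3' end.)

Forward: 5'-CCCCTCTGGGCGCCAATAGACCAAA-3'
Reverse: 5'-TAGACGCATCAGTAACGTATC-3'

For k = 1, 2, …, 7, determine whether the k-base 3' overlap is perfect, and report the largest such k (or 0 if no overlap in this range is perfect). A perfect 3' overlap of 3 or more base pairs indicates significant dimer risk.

Last 7 bases (5'→3') — forward …GACCAAA, reverse …ACGTATC.
Reverse complement of the reverse primer's last 7 bases: GATACGT; its first k bases are the reverse complement of the reverse primer's last k bases, so a perfect k-base overlap needs the forward primer's last k bases to equal them.
Comparing (forward last k vs required): k=1: A vs G ✗; k=2: AA vs GA ✗; k=3: AAA vs GAT ✗; k=4: CAAA vs GATA ✗; k=5: CCAAA vs GATAC ✗; k=6: ACCAAA vs GATACG ✗; k=7: GACCAAA vs GATACGT ✗.
No overlap length from 1 to 7 is perfect, so the longest perfect 3' overlap is 0.

Longest perfect overlap: 0 complementary base pairs; below the dimer-risk threshold (threshold 3).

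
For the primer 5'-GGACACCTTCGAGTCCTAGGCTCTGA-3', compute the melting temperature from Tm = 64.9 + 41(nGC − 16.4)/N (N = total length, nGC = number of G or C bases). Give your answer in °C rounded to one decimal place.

62.7°C

Base counts: A=5, T=6, G=7, C=8; G+C = 15, N = 26.
Tm = 64.9 + 41·(15 − 16.4)/26 = 64.9 + -57.40/26 = 62.7°C.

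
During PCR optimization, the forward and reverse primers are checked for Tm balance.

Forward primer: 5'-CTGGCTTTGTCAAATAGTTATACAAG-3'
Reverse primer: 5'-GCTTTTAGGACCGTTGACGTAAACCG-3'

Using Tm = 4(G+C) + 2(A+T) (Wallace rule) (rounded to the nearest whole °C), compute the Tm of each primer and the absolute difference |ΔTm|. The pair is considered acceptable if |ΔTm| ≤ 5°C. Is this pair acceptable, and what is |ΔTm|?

|ΔTm| = 8°C; the pair is not acceptable.

Forward: A=8 T=9 G=5 C=4 → Tm = 2·17 + 4·9 = 70°C.
Reverse: A=6 T=7 G=7 C=6 → Tm = 2·13 + 4·13 = 78°C.
|ΔTm| = |70 − 78| = 8°C, > 5°C.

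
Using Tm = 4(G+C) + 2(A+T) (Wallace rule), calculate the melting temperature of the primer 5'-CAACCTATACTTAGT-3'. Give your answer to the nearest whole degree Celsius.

Base counts: A=5, T=5, G=1, C=4 (length 15).
Tm = 2·(5+5) + 4·(1+4) = 2·10 + 4·5 = 20 + 20 = 40°C.

40°C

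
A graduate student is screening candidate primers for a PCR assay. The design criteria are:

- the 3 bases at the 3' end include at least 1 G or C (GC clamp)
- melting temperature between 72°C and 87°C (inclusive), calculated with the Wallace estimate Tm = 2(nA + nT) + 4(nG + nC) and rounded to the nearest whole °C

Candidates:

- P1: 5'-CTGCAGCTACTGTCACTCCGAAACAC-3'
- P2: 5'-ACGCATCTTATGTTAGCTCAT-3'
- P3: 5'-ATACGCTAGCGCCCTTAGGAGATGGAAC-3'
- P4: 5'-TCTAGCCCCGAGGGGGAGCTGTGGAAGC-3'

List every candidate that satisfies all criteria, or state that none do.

P1 and P3.

P1 (26 nt, A=7 T=5 G=4 C=10): 3' end CAC has 2 G/C ✓; Tm = 2·12 + 4·14 = 80°C ✓ — passes.
P2 (21 nt, A=5 T=8 G=3 C=5): 3' end CAT has 1 G/C ✓; Tm = 2·13 + 4·8 = 58°C, outside 72–87°C ✗ — fails.
P3 (28 nt, A=8 T=5 G=8 C=7): 3' end AAC has 1 G/C ✓; Tm = 2·13 + 4·15 = 86°C ✓ — passes.
P4 (28 nt, A=5 T=4 G=12 C=7): 3' end AGC has 2 G/C ✓; Tm = 2·9 + 4·19 = 94°C, outside 72–87°C ✗ — fails.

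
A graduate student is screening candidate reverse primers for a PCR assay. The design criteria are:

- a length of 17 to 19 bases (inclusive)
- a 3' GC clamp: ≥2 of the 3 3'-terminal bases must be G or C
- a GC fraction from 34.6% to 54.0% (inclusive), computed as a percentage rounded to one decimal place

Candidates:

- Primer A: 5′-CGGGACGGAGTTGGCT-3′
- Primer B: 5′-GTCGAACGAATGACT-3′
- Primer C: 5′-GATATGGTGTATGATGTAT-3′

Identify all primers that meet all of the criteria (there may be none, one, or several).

None of the candidates satisfy all criteria.

Primer A (16 nt, A=2 T=3 G=8 C=3): length 16, outside 17–19 ✗; 3' end GCT has 2 G/C ✓; GC 11/16 = 68.8%, outside 34.6–54.0% ✗ — fails.
Primer B (15 nt, A=5 T=3 G=4 C=3): length 15, outside 17–19 ✗; 3' end ACT has 1 G/C, need ≥2 ✗; GC 7/15 = 46.7% ✓ — fails.
Primer C (19 nt, A=5 T=8 G=6 C=0): length 19 ✓; 3' end TAT has 0 G/C, need ≥2 ✗; GC 6/19 = 31.6%, outside 34.6–54.0% ✗ — fails.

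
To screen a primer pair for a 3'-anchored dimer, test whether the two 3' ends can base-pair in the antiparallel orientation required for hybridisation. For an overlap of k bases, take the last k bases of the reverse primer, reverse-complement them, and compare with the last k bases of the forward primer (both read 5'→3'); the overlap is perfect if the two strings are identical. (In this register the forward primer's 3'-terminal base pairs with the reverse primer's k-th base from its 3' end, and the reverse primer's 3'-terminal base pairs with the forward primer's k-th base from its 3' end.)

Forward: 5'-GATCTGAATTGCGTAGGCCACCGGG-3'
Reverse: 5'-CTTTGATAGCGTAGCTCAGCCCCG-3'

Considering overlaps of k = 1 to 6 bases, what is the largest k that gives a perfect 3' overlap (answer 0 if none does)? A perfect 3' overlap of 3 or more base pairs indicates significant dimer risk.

Longest perfect overlap: 4 complementary base pairs; significant dimer risk (threshold 3).

Last 6 bases (5'→3') — forward …ACCGGG, reverse …GCCCCG.
Reverse complement of the reverse primer's last 6 bases: CGGGGC; its first k bases are the reverse complement of the reverse primer's last k bases, so a perfect k-base overlap needs the forward primer's last k bases to equal them.
Comparing (forward last k vs required): k=1: G vs C ✗; k=2: GG vs CG ✗; k=3: GGG vs CGG ✗; k=4: CGGG vs CGGG ✓; k=5: CCGGG vs CGGGG ✗; k=6: ACCGGG vs CGGGGC ✗.
Only k = 4 is perfect, so the longest perfect 3' overlap is 4.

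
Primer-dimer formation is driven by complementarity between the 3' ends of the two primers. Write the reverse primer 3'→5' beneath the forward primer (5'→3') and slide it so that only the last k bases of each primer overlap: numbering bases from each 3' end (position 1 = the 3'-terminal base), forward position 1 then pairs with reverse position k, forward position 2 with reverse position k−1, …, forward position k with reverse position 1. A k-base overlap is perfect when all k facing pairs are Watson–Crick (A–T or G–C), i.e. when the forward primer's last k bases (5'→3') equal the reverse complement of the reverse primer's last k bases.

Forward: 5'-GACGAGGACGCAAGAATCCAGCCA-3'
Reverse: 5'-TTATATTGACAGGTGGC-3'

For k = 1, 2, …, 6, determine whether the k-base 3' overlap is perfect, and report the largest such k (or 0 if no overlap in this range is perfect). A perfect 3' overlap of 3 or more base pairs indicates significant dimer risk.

Last 6 bases (5'→3') — forward …CAGCCA, reverse …GGTGGC.
Reverse complement of the reverse primer's last 6 bases: GCCACC; its first k bases are the reverse complement of the reverse primer's last k bases, so a perfect k-base overlap needs the forward primer's last k bases to equal them.
Comparing (forward last k vs required): k=1: A vs G ✗; k=2: CA vs GC ✗; k=3: CCA vs GCC ✗; k=4: GCCA vs GCCA ✓; k=5: AGCCA vs GCCAC ✗; k=6: CAGCCA vs GCCACC ✗.
Only k = 4 is perfect, so the longest perfect 3' overlap is 4.

Longest perfect overlap: 4 complementary base pairs; significant dimer risk (threshold 3).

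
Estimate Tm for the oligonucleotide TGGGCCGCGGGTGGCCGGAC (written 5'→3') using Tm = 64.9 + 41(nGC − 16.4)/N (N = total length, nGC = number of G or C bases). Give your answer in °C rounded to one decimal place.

Base counts: A=1, T=2, G=11, C=6; G+C = 17, N = 20.
Tm = 64.9 + 41·(17 − 16.4)/20 = 64.9 + 24.60/20 = 66.1°C.

66.1°C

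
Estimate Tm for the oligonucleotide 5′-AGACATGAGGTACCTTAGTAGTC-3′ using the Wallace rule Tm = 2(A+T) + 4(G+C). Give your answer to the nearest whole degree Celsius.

Base counts: A=7, T=6, G=6, C=4 (length 23).
Tm = 2·(7+6) + 4·(6+4) = 2·13 + 4·10 = 26 + 40 = 66°C.

66°C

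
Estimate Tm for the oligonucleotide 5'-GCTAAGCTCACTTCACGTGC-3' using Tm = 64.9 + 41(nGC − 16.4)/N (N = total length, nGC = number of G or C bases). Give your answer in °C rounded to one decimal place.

53.8°C

Base counts: A=4, T=5, G=4, C=7; G+C = 11, N = 20.
Tm = 64.9 + 41·(11 − 16.4)/20 = 64.9 + -221.40/20 = 53.8°C.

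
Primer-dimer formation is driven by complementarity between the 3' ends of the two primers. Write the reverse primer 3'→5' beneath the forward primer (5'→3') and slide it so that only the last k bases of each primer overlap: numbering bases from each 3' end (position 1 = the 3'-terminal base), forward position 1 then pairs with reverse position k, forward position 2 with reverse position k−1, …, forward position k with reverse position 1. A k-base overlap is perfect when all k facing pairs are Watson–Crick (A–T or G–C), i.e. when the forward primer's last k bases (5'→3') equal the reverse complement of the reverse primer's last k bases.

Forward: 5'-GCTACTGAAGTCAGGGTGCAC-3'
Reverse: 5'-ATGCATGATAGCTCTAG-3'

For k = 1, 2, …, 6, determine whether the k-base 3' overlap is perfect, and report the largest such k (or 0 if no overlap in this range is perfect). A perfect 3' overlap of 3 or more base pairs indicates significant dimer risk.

Last 6 bases (5'→3') — forward …GTGCAC, reverse …CTCTAG.
Reverse complement of the reverse primer's last 6 bases: CTAGAG; its first k bases are the reverse complement of the reverse primer's last k bases, so a perfect k-base overlap needs the forward primer's last k bases to equal them.
Comparing (forward last k vs required): k=1: C vs C ✓; k=2: AC vs CT ✗; k=3: CAC vs CTA ✗; k=4: GCAC vs CTAG ✗; k=5: TGCAC vs CTAGA ✗; k=6: GTGCAC vs CTAGAG ✗.
Only k = 1 is perfect, so the longest perfect 3' overlap is 1.

Longest perfect overlap: 1 complementary base pair; below the dimer-risk threshold (threshold 3).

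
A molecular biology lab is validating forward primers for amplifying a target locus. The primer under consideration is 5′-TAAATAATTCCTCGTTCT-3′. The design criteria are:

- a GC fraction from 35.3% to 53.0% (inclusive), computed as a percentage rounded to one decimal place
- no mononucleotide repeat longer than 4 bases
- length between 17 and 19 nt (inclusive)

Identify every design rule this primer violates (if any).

Fails: GC content.

Base counts: A=5, T=8, G=1, C=4 (length 18).
GC content: GC 5/18 = 27.8%, outside 35.3–53.0% ✗
homopolymer run: longest run = 3 ✓
length: length 18 ✓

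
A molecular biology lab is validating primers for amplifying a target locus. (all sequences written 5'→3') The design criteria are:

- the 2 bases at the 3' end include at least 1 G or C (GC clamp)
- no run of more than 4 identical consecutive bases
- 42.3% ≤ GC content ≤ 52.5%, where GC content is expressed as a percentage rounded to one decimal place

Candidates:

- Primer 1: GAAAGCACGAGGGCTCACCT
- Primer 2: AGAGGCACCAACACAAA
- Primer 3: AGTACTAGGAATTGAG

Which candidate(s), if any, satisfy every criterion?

Primer 1 (20 nt, A=6 T=2 G=6 C=6): 3' end CT has 1 G/C ✓; longest run = 3 ✓; GC 12/20 = 60.0%, outside 42.3–52.5% ✗ — fails.
Primer 2 (17 nt, A=9 T=0 G=3 C=5): 3' end AA has 0 G/C, need ≥1 ✗; longest run = 3 ✓; GC 8/17 = 47.1% ✓ — fails.
Primer 3 (16 nt, A=6 T=4 G=5 C=1): 3' end AG has 1 G/C ✓; longest run = 2 ✓; GC 6/16 = 37.5%, outside 42.3–52.5% ✗ — fails.

None of the candidates satisfy all criteria.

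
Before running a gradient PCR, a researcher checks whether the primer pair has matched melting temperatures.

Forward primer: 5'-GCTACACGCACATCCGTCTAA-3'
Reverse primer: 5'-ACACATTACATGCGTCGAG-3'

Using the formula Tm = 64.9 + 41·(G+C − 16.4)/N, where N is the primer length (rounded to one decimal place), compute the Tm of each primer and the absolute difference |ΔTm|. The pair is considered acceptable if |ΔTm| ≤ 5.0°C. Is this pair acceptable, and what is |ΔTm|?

|ΔTm| = 5.5°C; the pair is not acceptable.

Forward: G+C = 11, N = 21 → Tm = 64.9 + 41·(11 − 16.4)/21 = 54.4°C.
Reverse: G+C = 9, N = 19 → Tm = 64.9 + 41·(9 − 16.4)/19 = 48.9°C.
|ΔTm| = |54.4 − 48.9| = 5.5°C, > 5.0°C.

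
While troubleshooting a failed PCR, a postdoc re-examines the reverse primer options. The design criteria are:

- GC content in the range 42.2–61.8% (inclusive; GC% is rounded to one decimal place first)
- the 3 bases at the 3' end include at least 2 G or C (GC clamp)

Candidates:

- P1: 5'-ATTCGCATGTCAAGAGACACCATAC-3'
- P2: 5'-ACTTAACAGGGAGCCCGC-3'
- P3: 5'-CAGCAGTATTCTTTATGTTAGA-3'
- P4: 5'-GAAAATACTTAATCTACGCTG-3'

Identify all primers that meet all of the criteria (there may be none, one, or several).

P1 (25 nt, A=9 T=5 G=4 C=7): GC 11/25 = 44.0% ✓; 3' end TAC has 1 G/C, need ≥2 ✗ — fails.
P2 (18 nt, A=5 T=2 G=5 C=6): GC 11/18 = 61.1% ✓; 3' end CGC has 3 G/C ✓ — passes.
P3 (22 nt, A=6 T=9 G=4 C=3): GC 7/22 = 31.8%, outside 42.2–61.8% ✗; 3' end AGA has 1 G/C, need ≥2 ✗ — fails.
P4 (21 nt, A=8 T=6 G=3 C=4): GC 7/21 = 33.3%, outside 42.2–61.8% ✗; 3' end CTG has 2 G/C ✓ — fails.

P2 only.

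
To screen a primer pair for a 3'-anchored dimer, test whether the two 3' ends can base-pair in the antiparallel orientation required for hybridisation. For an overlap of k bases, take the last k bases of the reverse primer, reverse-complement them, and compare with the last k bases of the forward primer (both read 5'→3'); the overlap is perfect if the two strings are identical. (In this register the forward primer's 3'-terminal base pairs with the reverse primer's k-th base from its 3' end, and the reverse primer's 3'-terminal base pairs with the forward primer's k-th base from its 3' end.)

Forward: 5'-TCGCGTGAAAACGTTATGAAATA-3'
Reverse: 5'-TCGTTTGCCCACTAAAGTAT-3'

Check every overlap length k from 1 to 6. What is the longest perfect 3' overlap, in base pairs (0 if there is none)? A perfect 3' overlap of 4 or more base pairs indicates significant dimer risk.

Longest perfect overlap: 3 complementary base pairs; below the dimer-risk threshold (threshold 4).

Last 6 bases (5'→3') — forward …GAAATA, reverse …AAGTAT.
Reverse complement of the reverse primer's last 6 bases: ATACTT; its first k bases are the reverse complement of the reverse primer's last k bases, so a perfect k-base overlap needs the forward primer's last k bases to equal them.
Comparing (forward last k vs required): k=1: A vs A ✓; k=2: TA vs AT ✗; k=3: ATA vs ATA ✓; k=4: AATA vs ATAC ✗; k=5: AAATA vs ATACT ✗; k=6: GAAATA vs ATACTT ✗.
Perfect overlaps at k = 1, 3; the largest is 3.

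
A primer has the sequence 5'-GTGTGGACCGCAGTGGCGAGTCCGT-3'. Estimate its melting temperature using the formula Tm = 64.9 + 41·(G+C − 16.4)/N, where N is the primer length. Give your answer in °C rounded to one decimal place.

Base counts: A=3, T=5, G=11, C=6; G+C = 17, N = 25.
Tm = 64.9 + 41·(17 − 16.4)/25 = 64.9 + 24.60/25 = 65.9°C.

65.9°C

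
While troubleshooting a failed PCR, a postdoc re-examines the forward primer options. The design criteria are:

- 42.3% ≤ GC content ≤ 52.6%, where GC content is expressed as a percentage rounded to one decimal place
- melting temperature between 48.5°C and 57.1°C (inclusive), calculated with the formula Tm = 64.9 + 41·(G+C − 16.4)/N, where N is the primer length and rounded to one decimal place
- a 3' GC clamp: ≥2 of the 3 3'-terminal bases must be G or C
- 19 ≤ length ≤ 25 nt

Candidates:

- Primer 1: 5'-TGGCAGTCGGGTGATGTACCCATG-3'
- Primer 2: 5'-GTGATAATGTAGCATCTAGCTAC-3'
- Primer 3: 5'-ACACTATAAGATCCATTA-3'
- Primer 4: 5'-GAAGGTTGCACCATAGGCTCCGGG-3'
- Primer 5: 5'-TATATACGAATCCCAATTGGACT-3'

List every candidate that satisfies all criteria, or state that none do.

Primer 1 (24 nt, A=4 T=6 G=9 C=5): GC 14/24 = 58.3%, outside 42.3–52.6% ✗; Tm = 64.9 + 41·(14 − 16.4)/24 = 60.8°C, outside 48.5–57.1°C ✗; 3' end ATG has 1 G/C, need ≥2 ✗; length 24 ✓ — fails.
Primer 2 (23 nt, A=7 T=7 G=5 C=4): GC 9/23 = 39.1%, outside 42.3–52.6% ✗; Tm = 64.9 + 41·(9 − 16.4)/23 = 51.7°C ✓; 3' end TAC has 1 G/C, need ≥2 ✗; length 23 ✓ — fails.
Primer 3 (18 nt, A=8 T=5 G=1 C=4): GC 5/18 = 27.8%, outside 42.3–52.6% ✗; Tm = 64.9 + 41·(5 − 16.4)/18 = 38.9°C, outside 48.5–57.1°C ✗; 3' end TTA has 0 G/C, need ≥2 ✗; length 18, outside 19–25 ✗ — fails.
Primer 4 (24 nt, A=5 T=4 G=9 C=6): GC 15/24 = 62.5%, outside 42.3–52.6% ✗; Tm = 64.9 + 41·(15 − 16.4)/24 = 62.5°C, outside 48.5–57.1°C ✗; 3' end GGG has 3 G/C ✓; length 24 ✓ — fails.
Primer 5 (23 nt, A=8 T=7 G=3 C=5): GC 8/23 = 34.8%, outside 42.3–52.6% ✗; Tm = 64.9 + 41·(8 − 16.4)/23 = 49.9°C ✓; 3' end ACT has 1 G/C, need ≥2 ✗; length 23 ✓ — fails.

None of the candidates satisfy all criteria.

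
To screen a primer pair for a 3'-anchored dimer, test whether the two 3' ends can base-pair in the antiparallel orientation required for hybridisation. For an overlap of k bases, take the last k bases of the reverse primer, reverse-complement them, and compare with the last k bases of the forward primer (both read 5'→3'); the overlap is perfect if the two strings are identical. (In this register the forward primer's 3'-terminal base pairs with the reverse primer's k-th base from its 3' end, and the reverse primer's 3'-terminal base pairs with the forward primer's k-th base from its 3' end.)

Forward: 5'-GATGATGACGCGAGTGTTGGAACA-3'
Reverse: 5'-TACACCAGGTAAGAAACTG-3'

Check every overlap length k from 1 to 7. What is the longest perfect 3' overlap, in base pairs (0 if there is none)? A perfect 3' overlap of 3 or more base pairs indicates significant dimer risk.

Last 7 bases (5'→3') — forward …TGGAACA, reverse …GAAACTG.
Reverse complement of the reverse primer's last 7 bases: CAGTTTC; its first k bases are the reverse complement of the reverse primer's last k bases, so a perfect k-base overlap needs the forward primer's last k bases to equal them.
Comparing (forward last k vs required): k=1: A vs C ✗; k=2: CA vs CA ✓; k=3: ACA vs CAG ✗; k=4: AACA vs CAGT ✗; k=5: GAACA vs CAGTT ✗; k=6: GGAACA vs CAGTTT ✗; k=7: TGGAACA vs CAGTTTC ✗.
Only k = 2 is perfect, so the longest perfect 3' overlap is 2.

Longest perfect overlap: 2 complementary base pairs; below the dimer-risk threshold (threshold 3).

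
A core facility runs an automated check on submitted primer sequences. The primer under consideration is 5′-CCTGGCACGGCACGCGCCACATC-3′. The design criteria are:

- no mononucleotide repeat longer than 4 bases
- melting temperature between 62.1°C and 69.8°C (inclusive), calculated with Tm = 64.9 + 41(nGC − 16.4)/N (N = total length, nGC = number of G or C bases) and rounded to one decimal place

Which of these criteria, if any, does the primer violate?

Meets all criteria.

Base counts: A=4, T=2, G=6, C=11 (length 23).
homopolymer run: longest run = 2 ✓
Tm: Tm = 64.9 + 41·(17 − 16.4)/23 = 66.0°C ✓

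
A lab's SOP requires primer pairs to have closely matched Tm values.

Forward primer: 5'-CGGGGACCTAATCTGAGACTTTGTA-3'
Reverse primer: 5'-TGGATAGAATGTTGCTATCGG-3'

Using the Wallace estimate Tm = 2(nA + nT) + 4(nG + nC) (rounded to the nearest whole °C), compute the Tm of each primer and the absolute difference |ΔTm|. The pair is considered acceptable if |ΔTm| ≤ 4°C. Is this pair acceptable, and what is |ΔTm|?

Forward: A=6 T=7 G=7 C=5 → Tm = 2·13 + 4·12 = 74°C.
Reverse: A=5 T=7 G=7 C=2 → Tm = 2·12 + 4·9 = 60°C.
|ΔTm| = |74 − 60| = 14°C, > 4°C.

|ΔTm| = 14°C; the pair is not acceptable.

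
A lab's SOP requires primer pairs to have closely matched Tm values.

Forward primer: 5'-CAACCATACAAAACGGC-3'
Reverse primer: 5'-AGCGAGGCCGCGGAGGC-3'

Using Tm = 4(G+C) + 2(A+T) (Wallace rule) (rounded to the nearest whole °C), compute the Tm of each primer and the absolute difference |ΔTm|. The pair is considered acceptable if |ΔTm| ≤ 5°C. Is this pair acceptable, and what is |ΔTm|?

Forward: A=8 T=1 G=2 C=6 → Tm = 2·9 + 4·8 = 50°C.
Reverse: A=3 T=0 G=9 C=5 → Tm = 2·3 + 4·14 = 62°C.
|ΔTm| = |50 − 62| = 12°C, > 5°C.

|ΔTm| = 12°C; the pair is not acceptable.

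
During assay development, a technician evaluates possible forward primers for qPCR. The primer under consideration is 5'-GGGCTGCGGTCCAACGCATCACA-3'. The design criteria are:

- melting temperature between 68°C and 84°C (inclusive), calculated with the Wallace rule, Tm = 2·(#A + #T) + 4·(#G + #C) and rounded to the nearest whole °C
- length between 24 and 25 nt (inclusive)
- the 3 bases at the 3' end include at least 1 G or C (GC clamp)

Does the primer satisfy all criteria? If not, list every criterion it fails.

Base counts: A=5, T=3, G=7, C=8 (length 23).
Tm: Tm = 2·8 + 4·15 = 76°C ✓
length: length 23, outside 24–25 ✗
GC clamp: 3' end ACA has 1 G/C ✓

Fails: length.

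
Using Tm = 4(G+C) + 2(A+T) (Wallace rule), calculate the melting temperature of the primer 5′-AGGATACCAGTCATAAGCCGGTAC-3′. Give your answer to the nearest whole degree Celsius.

Base counts: A=8, T=4, G=6, C=6 (length 24).
Tm = 2·(8+4) + 4·(6+6) = 2·12 + 4·12 = 24 + 48 = 72°C.

72°C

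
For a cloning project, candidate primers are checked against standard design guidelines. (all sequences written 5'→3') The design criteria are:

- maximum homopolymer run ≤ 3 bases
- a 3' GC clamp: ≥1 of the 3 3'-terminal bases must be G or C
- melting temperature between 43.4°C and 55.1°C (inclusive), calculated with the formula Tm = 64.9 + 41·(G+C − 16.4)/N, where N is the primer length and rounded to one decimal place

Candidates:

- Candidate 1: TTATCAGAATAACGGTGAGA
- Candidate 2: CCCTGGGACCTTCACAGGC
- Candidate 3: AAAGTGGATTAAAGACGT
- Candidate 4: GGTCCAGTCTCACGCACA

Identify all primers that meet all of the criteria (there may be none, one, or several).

Candidate 1 and Candidate 4.

Candidate 1 (20 nt, A=8 T=5 G=5 C=2): longest run = 2 ✓; 3' end AGA has 1 G/C ✓; Tm = 64.9 + 41·(7 − 16.4)/20 = 45.6°C ✓ — passes.
Candidate 2 (19 nt, A=3 T=3 G=5 C=8): longest run = 3 ✓; 3' end GGC has 3 G/C ✓; Tm = 64.9 + 41·(13 − 16.4)/19 = 57.6°C, outside 43.4–55.1°C ✗ — fails.
Candidate 3 (18 nt, A=8 T=4 G=5 C=1): longest run = 3 ✓; 3' end CGT has 2 G/C ✓; Tm = 64.9 + 41·(6 − 16.4)/18 = 41.2°C, outside 43.4–55.1°C ✗ — fails.
Candidate 4 (18 nt, A=4 T=3 G=4 C=7): longest run = 2 ✓; 3' end ACA has 1 G/C ✓; Tm = 64.9 + 41·(11 − 16.4)/18 = 52.6°C ✓ — passes.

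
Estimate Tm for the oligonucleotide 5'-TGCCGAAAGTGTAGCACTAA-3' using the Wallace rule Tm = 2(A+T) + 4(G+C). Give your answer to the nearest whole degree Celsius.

58°C

Base counts: A=7, T=4, G=5, C=4 (length 20).
Tm = 2·(7+4) + 4·(5+4) = 2·11 + 4·9 = 22 + 36 = 58°C.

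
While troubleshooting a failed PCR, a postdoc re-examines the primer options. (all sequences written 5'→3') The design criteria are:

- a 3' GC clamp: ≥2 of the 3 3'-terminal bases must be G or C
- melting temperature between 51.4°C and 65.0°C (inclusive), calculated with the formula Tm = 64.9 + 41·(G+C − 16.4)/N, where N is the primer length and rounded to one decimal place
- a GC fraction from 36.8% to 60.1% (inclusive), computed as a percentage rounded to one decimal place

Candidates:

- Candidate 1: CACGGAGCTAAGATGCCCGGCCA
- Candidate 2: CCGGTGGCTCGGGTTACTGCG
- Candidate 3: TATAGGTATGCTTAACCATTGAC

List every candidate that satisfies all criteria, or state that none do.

Candidate 1 (23 nt, A=6 T=2 G=7 C=8): 3' end CCA has 2 G/C ✓; Tm = 64.9 + 41·(15 − 16.4)/23 = 62.4°C ✓; GC 15/23 = 65.2%, outside 36.8–60.1% ✗ — fails.
Candidate 2 (21 nt, A=1 T=5 G=9 C=6): 3' end GCG has 3 G/C ✓; Tm = 64.9 + 41·(15 − 16.4)/21 = 62.2°C ✓; GC 15/21 = 71.4%, outside 36.8–60.1% ✗ — fails.
Candidate 3 (23 nt, A=7 T=8 G=4 C=4): 3' end GAC has 2 G/C ✓; Tm = 64.9 + 41·(8 − 16.4)/23 = 49.9°C, outside 51.4–65.0°C ✗; GC 8/23 = 34.8%, outside 36.8–60.1% ✗ — fails.

None of the candidates satisfy all criteria.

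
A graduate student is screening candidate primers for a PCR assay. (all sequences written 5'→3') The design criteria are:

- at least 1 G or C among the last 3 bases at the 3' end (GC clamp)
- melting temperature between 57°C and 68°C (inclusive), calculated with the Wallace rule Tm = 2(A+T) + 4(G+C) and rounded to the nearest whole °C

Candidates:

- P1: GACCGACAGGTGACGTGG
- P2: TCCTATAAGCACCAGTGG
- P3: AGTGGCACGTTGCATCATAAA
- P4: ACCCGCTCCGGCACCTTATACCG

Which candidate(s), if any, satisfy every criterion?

P1 only.

P1 (18 nt, A=4 T=2 G=8 C=4): 3' end TGG has 2 G/C ✓; Tm = 2·6 + 4·12 = 60°C ✓ — passes.
P2 (18 nt, A=5 T=4 G=4 C=5): 3' end TGG has 2 G/C ✓; Tm = 2·9 + 4·9 = 54°C, outside 57–68°C ✗ — fails.
P3 (21 nt, A=7 T=5 G=5 C=4): 3' end AAA has 0 G/C, need ≥1 ✗; Tm = 2·12 + 4·9 = 60°C ✓ — fails.
P4 (23 nt, A=4 T=4 G=4 C=11): 3' end CCG has 3 G/C ✓; Tm = 2·8 + 4·15 = 76°C, outside 57–68°C ✗ — fails.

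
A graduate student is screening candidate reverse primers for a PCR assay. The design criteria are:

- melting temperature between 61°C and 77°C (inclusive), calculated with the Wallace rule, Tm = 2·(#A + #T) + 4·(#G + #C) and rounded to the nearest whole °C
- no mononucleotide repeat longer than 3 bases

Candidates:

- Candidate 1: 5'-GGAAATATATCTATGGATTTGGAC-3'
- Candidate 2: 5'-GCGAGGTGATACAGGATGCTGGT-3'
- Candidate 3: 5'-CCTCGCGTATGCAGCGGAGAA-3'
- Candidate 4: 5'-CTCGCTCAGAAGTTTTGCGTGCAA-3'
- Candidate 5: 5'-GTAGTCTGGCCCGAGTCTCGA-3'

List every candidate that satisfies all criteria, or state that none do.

Candidate 1 (24 nt, A=8 T=8 G=6 C=2): Tm = 2·16 + 4·8 = 64°C ✓; longest run = 3 ✓ — passes.
Candidate 2 (23 nt, A=5 T=5 G=10 C=3): Tm = 2·10 + 4·13 = 72°C ✓; longest run = 2 ✓ — passes.
Candidate 3 (21 nt, A=5 T=3 G=7 C=6): Tm = 2·8 + 4·13 = 68°C ✓; longest run = 2 ✓ — passes.
Candidate 4 (24 nt, A=5 T=7 G=6 C=6): Tm = 2·12 + 4·12 = 72°C ✓; longest run = 4, exceeds 3 ✗ — fails.
Candidate 5 (21 nt, A=3 T=5 G=7 C=6): Tm = 2·8 + 4·13 = 68°C ✓; longest run = 3 ✓ — passes.

Candidate 1, Candidate 2, Candidate 3 and Candidate 5.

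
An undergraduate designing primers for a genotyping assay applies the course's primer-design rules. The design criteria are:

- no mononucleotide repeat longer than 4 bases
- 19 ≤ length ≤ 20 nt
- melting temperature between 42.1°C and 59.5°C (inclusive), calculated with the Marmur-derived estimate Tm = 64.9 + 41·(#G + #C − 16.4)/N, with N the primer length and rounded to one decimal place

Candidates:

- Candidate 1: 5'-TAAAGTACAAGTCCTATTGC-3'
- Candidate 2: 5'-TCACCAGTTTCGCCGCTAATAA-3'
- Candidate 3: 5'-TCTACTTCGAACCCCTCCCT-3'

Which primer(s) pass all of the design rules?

Candidate 1 and Candidate 3.

Candidate 1 (20 nt, A=7 T=6 G=3 C=4): longest run = 3 ✓; length 20 ✓; Tm = 64.9 + 41·(7 − 16.4)/20 = 45.6°C ✓ — passes.
Candidate 2 (22 nt, A=6 T=6 G=3 C=7): longest run = 3 ✓; length 22, outside 19–20 ✗; Tm = 64.9 + 41·(10 − 16.4)/22 = 53.0°C ✓ — fails.
Candidate 3 (20 nt, A=3 T=6 G=1 C=10): longest run = 4 ✓; length 20 ✓; Tm = 64.9 + 41·(11 − 16.4)/20 = 53.8°C ✓ — passes.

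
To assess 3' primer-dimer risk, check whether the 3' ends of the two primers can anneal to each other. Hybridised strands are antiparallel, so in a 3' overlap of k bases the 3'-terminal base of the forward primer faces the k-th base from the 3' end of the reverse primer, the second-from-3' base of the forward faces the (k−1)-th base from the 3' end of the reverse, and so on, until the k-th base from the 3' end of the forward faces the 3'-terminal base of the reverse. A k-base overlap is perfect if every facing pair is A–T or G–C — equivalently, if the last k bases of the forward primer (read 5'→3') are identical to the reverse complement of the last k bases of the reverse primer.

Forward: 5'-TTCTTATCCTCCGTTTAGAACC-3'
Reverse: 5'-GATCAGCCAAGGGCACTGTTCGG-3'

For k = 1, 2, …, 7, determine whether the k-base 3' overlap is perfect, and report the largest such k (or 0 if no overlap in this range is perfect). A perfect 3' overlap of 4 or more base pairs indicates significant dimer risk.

Last 7 bases (5'→3') — forward …TAGAACC, reverse …TGTTCGG.
Reverse complement of the reverse primer's last 7 bases: CCGAACA; its first k bases are the reverse complement of the reverse primer's last k bases, so a perfect k-base overlap needs the forward primer's last k bases to equal them.
Comparing (forward last k vs required): k=1: C vs C ✓; k=2: CC vs CC ✓; k=3: ACC vs CCG ✗; k=4: AACC vs CCGA ✗; k=5: GAACC vs CCGAA ✗; k=6: AGAACC vs CCGAAC ✗; k=7: TAGAACC vs CCGAACA ✗.
Perfect overlaps at k = 1, 2; the largest is 2.

Longest perfect overlap: 2 complementary base pairs; below the dimer-risk threshold (threshold 4).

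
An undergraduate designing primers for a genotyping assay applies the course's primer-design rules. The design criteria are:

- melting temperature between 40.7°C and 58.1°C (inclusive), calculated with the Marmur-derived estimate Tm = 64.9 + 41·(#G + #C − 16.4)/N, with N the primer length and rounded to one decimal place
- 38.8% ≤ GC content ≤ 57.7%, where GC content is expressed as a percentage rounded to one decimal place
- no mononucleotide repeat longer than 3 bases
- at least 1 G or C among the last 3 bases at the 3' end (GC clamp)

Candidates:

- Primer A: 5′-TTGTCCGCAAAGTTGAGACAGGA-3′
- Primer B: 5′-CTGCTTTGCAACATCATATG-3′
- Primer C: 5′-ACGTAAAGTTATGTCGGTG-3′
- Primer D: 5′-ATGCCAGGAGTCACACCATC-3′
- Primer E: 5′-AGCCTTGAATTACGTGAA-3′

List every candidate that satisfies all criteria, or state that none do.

Primer A (23 nt, A=7 T=5 G=7 C=4): Tm = 64.9 + 41·(11 − 16.4)/23 = 55.3°C ✓; GC 11/23 = 47.8% ✓; longest run = 3 ✓; 3' end GGA has 2 G/C ✓ — passes.
Primer B (20 nt, A=5 T=7 G=3 C=5): Tm = 64.9 + 41·(8 − 16.4)/20 = 47.7°C ✓; GC 8/20 = 40.0% ✓; longest run = 3 ✓; 3' end ATG has 1 G/C ✓ — passes.
Primer C (19 nt, A=5 T=6 G=6 C=2): Tm = 64.9 + 41·(8 − 16.4)/19 = 46.8°C ✓; GC 8/19 = 42.1% ✓; longest run = 3 ✓; 3' end GTG has 2 G/C ✓ — passes.
Primer D (20 nt, A=6 T=3 G=4 C=7): Tm = 64.9 + 41·(11 − 16.4)/20 = 53.8°C ✓; GC 11/20 = 55.0% ✓; longest run = 2 ✓; 3' end ATC has 1 G/C ✓ — passes.
Primer E (18 nt, A=6 T=5 G=4 C=3): Tm = 64.9 + 41·(7 − 16.4)/18 = 43.5°C ✓; GC 7/18 = 38.9% ✓; longest run = 2 ✓; 3' end GAA has 1 G/C ✓ — passes.

Primer A, Primer B, Primer C, Primer D and Primer E.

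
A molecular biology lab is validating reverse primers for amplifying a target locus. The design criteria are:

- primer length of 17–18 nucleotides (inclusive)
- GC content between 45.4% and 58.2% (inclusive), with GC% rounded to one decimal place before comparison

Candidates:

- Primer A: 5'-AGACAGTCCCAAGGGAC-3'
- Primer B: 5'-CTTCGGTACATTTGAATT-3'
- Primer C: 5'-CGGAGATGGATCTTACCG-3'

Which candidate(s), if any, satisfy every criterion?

Primer A (17 nt, A=6 T=1 G=5 C=5): length 17 ✓; GC 10/17 = 58.8%, outside 45.4–58.2% ✗ — fails.
Primer B (18 nt, A=4 T=8 G=3 C=3): length 18 ✓; GC 6/18 = 33.3%, outside 45.4–58.2% ✗ — fails.
Primer C (18 nt, A=4 T=4 G=6 C=4): length 18 ✓; GC 10/18 = 55.6% ✓ — passes.

Primer C only.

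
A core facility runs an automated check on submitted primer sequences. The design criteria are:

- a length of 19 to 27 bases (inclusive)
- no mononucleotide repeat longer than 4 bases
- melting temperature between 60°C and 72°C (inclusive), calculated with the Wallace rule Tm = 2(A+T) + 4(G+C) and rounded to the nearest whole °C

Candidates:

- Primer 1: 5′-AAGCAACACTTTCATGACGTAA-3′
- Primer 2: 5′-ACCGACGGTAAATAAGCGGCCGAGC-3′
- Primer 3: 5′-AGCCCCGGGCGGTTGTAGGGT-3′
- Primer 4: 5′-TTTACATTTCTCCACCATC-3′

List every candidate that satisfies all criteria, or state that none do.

Primer 1 (22 nt, A=9 T=5 G=3 C=5): length 22 ✓; longest run = 3 ✓; Tm = 2·14 + 4·8 = 60°C ✓ — passes.
Primer 2 (25 nt, A=8 T=2 G=8 C=7): length 25 ✓; longest run = 3 ✓; Tm = 2·10 + 4·15 = 80°C, outside 60–72°C ✗ — fails.
Primer 3 (21 nt, A=2 T=4 G=10 C=5): length 21 ✓; longest run = 4 ✓; Tm = 2·6 + 4·15 = 72°C ✓ — passes.
Primer 4 (19 nt, A=4 T=8 G=0 C=7): length 19 ✓; longest run = 3 ✓; Tm = 2·12 + 4·7 = 52°C, outside 60–72°C ✗ — fails.

Primer 1 and Primer 3.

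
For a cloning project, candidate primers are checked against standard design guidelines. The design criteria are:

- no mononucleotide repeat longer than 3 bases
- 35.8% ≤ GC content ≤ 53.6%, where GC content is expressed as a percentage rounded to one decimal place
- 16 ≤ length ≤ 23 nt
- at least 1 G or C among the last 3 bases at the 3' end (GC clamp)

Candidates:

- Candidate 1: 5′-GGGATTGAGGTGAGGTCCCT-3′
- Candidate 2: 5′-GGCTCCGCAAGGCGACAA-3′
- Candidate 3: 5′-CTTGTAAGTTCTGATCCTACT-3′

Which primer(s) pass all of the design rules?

Candidate 3 only.

Candidate 1 (20 nt, A=3 T=5 G=9 C=3): longest run = 3 ✓; GC 12/20 = 60.0%, outside 35.8–53.6% ✗; length 20 ✓; 3' end CCT has 2 G/C ✓ — fails.
Candidate 2 (18 nt, A=5 T=1 G=6 C=6): longest run = 2 ✓; GC 12/18 = 66.7%, outside 35.8–53.6% ✗; length 18 ✓; 3' end CAA has 1 G/C ✓ — fails.
Candidate 3 (21 nt, A=4 T=9 G=3 C=5): longest run = 2 ✓; GC 8/21 = 38.1% ✓; length 21 ✓; 3' end ACT has 1 G/C ✓ — passes.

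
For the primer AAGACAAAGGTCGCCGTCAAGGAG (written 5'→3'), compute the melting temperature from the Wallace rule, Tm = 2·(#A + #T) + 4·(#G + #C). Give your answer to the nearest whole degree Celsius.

Base counts: A=9, T=2, G=8, C=5 (length 24).
Tm = 2·(9+2) + 4·(8+5) = 2·11 + 4·13 = 22 + 52 = 74°C.

74°C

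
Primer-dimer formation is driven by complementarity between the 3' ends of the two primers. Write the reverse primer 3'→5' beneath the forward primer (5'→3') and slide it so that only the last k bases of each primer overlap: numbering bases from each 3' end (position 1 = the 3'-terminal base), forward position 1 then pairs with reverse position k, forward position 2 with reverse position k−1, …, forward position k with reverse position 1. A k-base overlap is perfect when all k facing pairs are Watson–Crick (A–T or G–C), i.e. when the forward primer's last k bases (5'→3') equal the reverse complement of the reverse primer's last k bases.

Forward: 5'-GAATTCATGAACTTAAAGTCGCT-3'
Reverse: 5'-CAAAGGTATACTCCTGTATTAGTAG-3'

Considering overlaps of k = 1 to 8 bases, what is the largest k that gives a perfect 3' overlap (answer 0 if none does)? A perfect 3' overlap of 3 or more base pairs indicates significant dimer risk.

Longest perfect overlap: 2 complementary base pairs; below the dimer-risk threshold (threshold 3).

Last 8 bases (5'→3') — forward …AAGTCGCT, reverse …ATTAGTAG.
Reverse complement of the reverse primer's last 8 bases: CTACTAAT; its first k bases are the reverse complement of the reverse primer's last k bases, so a perfect k-base overlap needs the forward primer's last k bases to equal them.
Comparing (forward last k vs required): k=1: T vs C ✗; k=2: CT vs CT ✓; k=3: GCT vs CTA ✗; k=4: CGCT vs CTAC ✗; k=5: TCGCT vs CTACT ✗; k=6: GTCGCT vs CTACTA ✗; k=7: AGTCGCT vs CTACTAA ✗; k=8: AAGTCGCT vs CTACTAAT ✗.
Only k = 2 is perfect, so the longest perfect 3' overlap is 2.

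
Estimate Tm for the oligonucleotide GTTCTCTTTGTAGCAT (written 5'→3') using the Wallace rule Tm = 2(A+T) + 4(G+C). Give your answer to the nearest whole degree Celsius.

Base counts: A=2, T=8, G=3, C=3 (length 16).
Tm = 2·(2+8) + 4·(3+3) = 2·10 + 4·6 = 20 + 24 = 44°C.

44°C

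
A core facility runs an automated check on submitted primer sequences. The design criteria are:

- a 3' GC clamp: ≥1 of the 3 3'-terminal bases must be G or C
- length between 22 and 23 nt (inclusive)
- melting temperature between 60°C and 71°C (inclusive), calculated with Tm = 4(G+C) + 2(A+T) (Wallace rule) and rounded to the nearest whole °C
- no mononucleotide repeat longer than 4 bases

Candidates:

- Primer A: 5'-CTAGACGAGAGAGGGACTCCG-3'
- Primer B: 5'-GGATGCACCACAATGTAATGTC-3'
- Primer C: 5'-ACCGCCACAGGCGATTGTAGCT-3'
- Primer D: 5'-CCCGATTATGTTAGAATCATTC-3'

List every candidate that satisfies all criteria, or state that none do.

Primer B, Primer C and Primer D.

Primer A (21 nt, A=6 T=2 G=8 C=5): 3' end CCG has 3 G/C ✓; length 21, outside 22–23 ✗; Tm = 2·8 + 4·13 = 68°C ✓; longest run = 3 ✓ — fails.
Primer B (22 nt, A=7 T=5 G=5 C=5): 3' end GTC has 2 G/C ✓; length 22 ✓; Tm = 2·12 + 4·10 = 64°C ✓; longest run = 2 ✓ — passes.
Primer C (22 nt, A=5 T=4 G=6 C=7): 3' end GCT has 2 G/C ✓; length 22 ✓; Tm = 2·9 + 4·13 = 70°C ✓; longest run = 2 ✓ — passes.
Primer D (22 nt, A=6 T=8 G=3 C=5): 3' end TTC has 1 G/C ✓; length 22 ✓; Tm = 2·14 + 4·8 = 60°C ✓; longest run = 3 ✓ — passes.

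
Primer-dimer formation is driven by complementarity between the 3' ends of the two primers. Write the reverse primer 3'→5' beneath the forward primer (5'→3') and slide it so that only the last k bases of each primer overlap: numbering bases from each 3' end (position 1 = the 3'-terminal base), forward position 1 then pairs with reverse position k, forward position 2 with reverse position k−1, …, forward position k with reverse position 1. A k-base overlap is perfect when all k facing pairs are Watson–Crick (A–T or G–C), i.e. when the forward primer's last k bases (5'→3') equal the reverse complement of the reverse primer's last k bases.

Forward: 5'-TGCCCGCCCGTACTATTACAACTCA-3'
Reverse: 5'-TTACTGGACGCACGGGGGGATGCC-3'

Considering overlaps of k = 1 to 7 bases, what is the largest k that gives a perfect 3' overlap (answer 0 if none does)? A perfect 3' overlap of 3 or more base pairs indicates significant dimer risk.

Longest perfect overlap: 0 complementary base pairs; below the dimer-risk threshold (threshold 3).

Last 7 bases (5'→3') — forward …CAACTCA, reverse …GGATGCC.
Reverse complement of the reverse primer's last 7 bases: GGCATCC; its first k bases are the reverse complement of the reverse primer's last k bases, so a perfect k-base overlap needs the forward primer's last k bases to equal them.
Comparing (forward last k vs required): k=1: A vs G ✗; k=2: CA vs GG ✗; k=3: TCA vs GGC ✗; k=4: CTCA vs GGCA ✗; k=5: ACTCA vs GGCAT ✗; k=6: AACTCA vs GGCATC ✗; k=7: CAACTCA vs GGCATCC ✗.
No overlap length from 1 to 7 is perfect, so the longest perfect 3' overlap is 0.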